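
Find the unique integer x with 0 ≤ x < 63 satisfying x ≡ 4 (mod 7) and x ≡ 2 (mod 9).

11

Write x = 4 + 7·k. Then 7·k ≡ 2 − 4 ≡ 7 (mod 9).
Need 7⁻¹ mod 9. Extended Euclid on (9, 7):
9 = 1*7 + 2
7 = 3*2 + 1
2 = 2*1 + 0
Back-substitute:
1 = 7 − 3·2
1 = −3·9 + 4·7
7⁻¹ ≡ 4 (mod 9), so k ≡ 4·7 ≡ 1 (mod 9).
x = 4 + 7·1 = 11.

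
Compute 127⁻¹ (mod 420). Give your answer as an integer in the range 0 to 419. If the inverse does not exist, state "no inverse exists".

43

gcd(420, 127) by repeated division:
420 = 3·127 + 39
127 = 3·39 + 10
39 = 3·10 + 9
10 = 1·9 + 1
9 = 9·1 + 0
The gcd is 1. Working backward:
1 = 10 − 9
1 = −39 + 4·10
1 = 4·127 − 13·39
1 = −13·420 + 43·127
So 127·43 ≡ 1 (mod 420).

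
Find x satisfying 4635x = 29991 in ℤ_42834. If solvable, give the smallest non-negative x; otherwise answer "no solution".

9673

First find gcd(4635, 42834):
42834 = 9*4635 + 1119
4635 = 4*1119 + 159
1119 = 7*159 + 6
159 = 26*6 + 3
6 = 2*3 + 0
gcd = 3 and 3 | 29991, so solutions exist. Divide through by 3: 1545x ≡ 9997 (mod 14278).
Now find 1545⁻¹ mod 14278:
14278 = 9·1545 + 373
1545 = 4·373 + 53
373 = 7·53 + 2
53 = 26·2 + 1
2 = 2·1 + 0
Back-substitute:
1 = 53 − 26·2
1 = −26·373 + 183·53
1 = 183·1545 − 758·373
1 = −758·14278 + 7005·1545
So 1545⁻¹ ≡ 7005 (mod 14278).
Then x ≡ 7005·9997 ≡ 9673 (mod 14278); the smallest non-negative solution is x = 9673.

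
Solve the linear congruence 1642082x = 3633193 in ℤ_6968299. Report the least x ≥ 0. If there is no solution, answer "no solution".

no solution

gcd(1642082, 6968299):
6968299 = 4×1642082 + 399971
1642082 = 4×399971 + 42198
399971 = 9×42198 + 20189
42198 = 2×20189 + 1820
20189 = 11×1820 + 169
1820 = 10×169 + 130
169 = 1×130 + 39
130 = 3×39 + 13
39 = 3×13 + 0
gcd = 13, but 13 ∤ 3633193, so the congruence has no solution.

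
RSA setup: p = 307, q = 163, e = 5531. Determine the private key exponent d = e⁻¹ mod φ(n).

φ(n) = (p−1)(q−1) = 306·162 = 49572.
Need d with 5531·d ≡ 1 (mod 49572). Apply the extended Euclidean algorithm:
49572 = 8×5531 + 5324
5531 = 1×5324 + 207
5324 = 25×207 + 149
207 = 1×149 + 58
149 = 2×58 + 33
58 = 1×33 + 25
33 = 1×25 + 8
25 = 3×8 + 1
8 = 8×1 + 0
Back-substitute:
1 = 25 − 3·8
1 = −3·33 + 4·25
1 = 4·58 − 7·33
1 = −7·149 + 18·58
1 = 18·207 − 25·149
1 = −25·5324 + 643·207
1 = 643·5531 − 668·5324
1 = −668·49572 + 5987·5531
So 5531·5987 ≡ 1 (mod 49572), hence d = 5987.

5987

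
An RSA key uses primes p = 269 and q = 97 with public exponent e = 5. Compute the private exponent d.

15437

φ(n) = (p−1)(q−1) = 268·96 = 25728.
Need d with 5·d ≡ 1 (mod 25728). Apply the extended Euclidean algorithm:
25728 = 5145×5 + 3
5 = 1×3 + 2
3 = 1×2 + 1
2 = 2×1 + 0
Back-substitute:
1 = 3 − 2
1 = −5 + 2·3
1 = 2·25728 − 10291·5
So 5·(-10291) ≡ 1 (mod 25728), hence d ≡ -10291 ≡ 15437 (mod 25728).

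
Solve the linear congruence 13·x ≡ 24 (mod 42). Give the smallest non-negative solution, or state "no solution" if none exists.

18

First find gcd(13, 42):
42 = 3*13 + 3
13 = 4*3 + 1
3 = 3*1 + 0
gcd = 1, so a unique solution mod 42 exists.
Back-substitute for the Bézout coefficients:
1 = 13 − 4·3
1 = −4·42 + 13·13
So 13·(13) ≡ 1 (mod 42), giving 13⁻¹ ≡ 13.
x ≡ 13⁻¹·24 ≡ 13·24 ≡ 18 (mod 42).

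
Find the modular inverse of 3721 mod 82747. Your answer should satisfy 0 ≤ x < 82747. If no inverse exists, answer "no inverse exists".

78633

Extended Euclidean algorithm:
82747 = 22·3721 + 885
3721 = 4·885 + 181
885 = 4·181 + 161
181 = 1·161 + 20
161 = 8·20 + 1
20 = 20·1 + 0
gcd = 1, so the inverse exists. Back-substitute:
1 = 161 − 8·20
1 = −8·181 + 9·161
1 = 9·885 − 44·181
1 = −44·3721 + 185·885
1 = 185·82747 − 4114·3721
Hence 3721⁻¹ ≡ -4114 ≡ 78633 (mod 82747).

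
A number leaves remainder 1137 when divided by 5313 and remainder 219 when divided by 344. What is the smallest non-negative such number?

1796931

Write x = 1137 + 5313·k. Then 5313·k ≡ 219 − 1137 ≡ 114 (mod 344).
Need 5313⁻¹ mod 344. Extended Euclid on (344, 153):
344 = 2·153 + 38
153 = 4·38 + 1
38 = 38·1 + 0
Back-substitute:
1 = 153 − 4·38
1 = −4·344 + 9·153
5313⁻¹ ≡ 9 (mod 344), so k ≡ 9·114 ≡ 338 (mod 344).
x = 1137 + 5313·338 = 1796931.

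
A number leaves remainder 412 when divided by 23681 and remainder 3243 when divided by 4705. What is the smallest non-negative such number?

Write x = 412 + 23681·k. Then 23681·k ≡ 3243 − 412 ≡ 2831 (mod 4705).
Need 23681⁻¹ mod 4705. Extended Euclid on (4705, 156):
4705 = 30×156 + 25
156 = 6×25 + 6
25 = 4×6 + 1
6 = 6×1 + 0
Back-substitute:
1 = 25 − 4·6
1 = −4·156 + 25·25
1 = 25·4705 − 754·156
23681⁻¹ ≡ 3951 (mod 4705), so k ≡ 3951·2831 ≡ 1496 (mod 4705).
x = 412 + 23681·1496 = 35427188.

35427188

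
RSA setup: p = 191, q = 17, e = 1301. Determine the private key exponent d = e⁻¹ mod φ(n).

φ(n) = (p−1)(q−1) = 190·16 = 3040.
Need d with 1301·d ≡ 1 (mod 3040). Apply the extended Euclidean algorithm:
3040 = 2*1301 + 438
1301 = 2*438 + 425
438 = 1*425 + 13
425 = 32*13 + 9
13 = 1*9 + 4
9 = 2*4 + 1
4 = 4*1 + 0
Back-substitute:
1 = 9 − 2·4
1 = −2·13 + 3·9
1 = 3·425 − 98·13
1 = −98·438 + 101·425
1 = 101·1301 − 300·438
1 = −300·3040 + 701·1301
So 1301·701 ≡ 1 (mod 3040), hence d = 701.

701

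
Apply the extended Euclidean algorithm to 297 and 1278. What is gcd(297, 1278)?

Euclidean algorithm:
1278 = 4×297 + 90
297 = 3×90 + 27
90 = 3×27 + 9
27 = 3×9 + 0
gcd(297, 1278) = 9.
Working backward:
9 = 90 − 3·27
9 = −3·297 + 10·90
9 = 10·1278 − 43·297
So 9 = (10)·1278 + (-43)·297.

9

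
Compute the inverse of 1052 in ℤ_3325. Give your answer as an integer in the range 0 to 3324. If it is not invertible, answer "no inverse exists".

2538

gcd(3325, 1052) by repeated division:
3325 = 3*1052 + 169
1052 = 6*169 + 38
169 = 4*38 + 17
38 = 2*17 + 4
17 = 4*4 + 1
4 = 4*1 + 0
gcd = 1, so the inverse exists. Back-substitute:
1 = 17 − 4·4
1 = −4·38 + 9·17
1 = 9·169 − 40·38
1 = −40·1052 + 249·169
1 = 249·3325 − 787·1052
Thus 1052·(-787) ≡ 1 (mod 3325); reducing, -787 mod 3325 = 2538.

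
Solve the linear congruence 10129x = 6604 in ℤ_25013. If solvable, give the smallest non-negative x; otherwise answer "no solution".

First find gcd(10129, 25013):
25013 = 2×10129 + 4755
10129 = 2×4755 + 619
4755 = 7×619 + 422
619 = 1×422 + 197
422 = 2×197 + 28
197 = 7×28 + 1
28 = 28×1 + 0
gcd = 1, so a unique solution mod 25013 exists.
Back-substitute for the Bézout coefficients:
1 = 197 − 7·28
1 = −7·422 + 15·197
1 = 15·619 − 22·422
1 = −22·4755 + 169·619
1 = 169·10129 − 360·4755
1 = −360·25013 + 889·10129
So 10129·(889) ≡ 1 (mod 25013), giving 10129⁻¹ ≡ 889.
x ≡ 10129⁻¹·6604 ≡ 889·6604 ≡ 17914 (mod 25013).

17914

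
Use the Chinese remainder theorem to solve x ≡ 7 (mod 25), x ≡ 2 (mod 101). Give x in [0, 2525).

507

Write x = 7 + 25·k. Then 25·k ≡ 2 − 7 ≡ 96 (mod 101).
Need 25⁻¹ mod 101. Extended Euclid on (101, 25):
101 = 4·25 + 1
25 = 25·1 + 0
Back-substitute:
1 = 101 − 4·25
25⁻¹ ≡ 97 (mod 101), so k ≡ 97·96 ≡ 20 (mod 101).
x = 7 + 25·20 = 507.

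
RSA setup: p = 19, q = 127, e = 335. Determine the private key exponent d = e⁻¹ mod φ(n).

φ(n) = (p−1)(q−1) = 18·126 = 2268.
Need d with 335·d ≡ 1 (mod 2268). Apply the extended Euclidean algorithm:
2268 = 6×335 + 258
335 = 1×258 + 77
258 = 3×77 + 27
77 = 2×27 + 23
27 = 1×23 + 4
23 = 5×4 + 3
4 = 1×3 + 1
3 = 3×1 + 0
Back-substitute:
1 = 4 − 3
1 = −23 + 6·4
1 = 6·27 − 7·23
1 = −7·77 + 20·27
1 = 20·258 − 67·77
1 = −67·335 + 87·258
1 = 87·2268 − 589·335
So 335·(-589) ≡ 1 (mod 2268), hence d ≡ -589 ≡ 1679 (mod 2268).

1679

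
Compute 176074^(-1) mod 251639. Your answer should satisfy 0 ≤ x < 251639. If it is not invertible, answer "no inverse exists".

Run Euclid on (251639, 176074):
251639 = 1·176074 + 75565
176074 = 2·75565 + 24944
75565 = 3·24944 + 733
24944 = 34·733 + 22
733 = 33·22 + 7
22 = 3·7 + 1
7 = 7·1 + 0
gcd = 1, so the inverse exists. Back-substitute:
1 = 22 − 3·7
1 = −3·733 + 100·22
1 = 100·24944 − 3403·733
1 = −3403·75565 + 10309·24944
1 = 10309·176074 − 24021·75565
1 = −24021·251639 + 34330·176074
So 176074·34330 ≡ 1 (mod 251639).

34330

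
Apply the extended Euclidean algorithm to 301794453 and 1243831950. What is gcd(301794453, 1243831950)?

9

Repeated division:
1243831950 = 4*301794453 + 36654138
301794453 = 8*36654138 + 8561349
36654138 = 4*8561349 + 2408742
8561349 = 3*2408742 + 1335123
2408742 = 1*1335123 + 1073619
1335123 = 1*1073619 + 261504
1073619 = 4*261504 + 27603
261504 = 9*27603 + 13077
27603 = 2*13077 + 1449
13077 = 9*1449 + 36
1449 = 40*36 + 9
36 = 4*9 + 0
gcd(301794453, 1243831950) = 9.
Express as a combination:
9 = 1449 − 40·36
9 = −40·13077 + 361·1449
9 = 361·27603 − 762·13077
9 = −762·261504 + 7219·27603
9 = 7219·1073619 − 29638·261504
9 = −29638·1335123 + 36857·1073619
9 = 36857·2408742 − 66495·1335123
9 = −66495·8561349 + 236342·2408742
9 = 236342·36654138 − 1011863·8561349
9 = −1011863·301794453 + 8331246·36654138
9 = 8331246·1243831950 − 34336847·301794453
So 9 = (8331246)·1243831950 + (-34336847)·301794453.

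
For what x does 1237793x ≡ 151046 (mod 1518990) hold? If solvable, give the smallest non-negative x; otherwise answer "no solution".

First find gcd(1237793, 1518990):
1518990 = 1*1237793 + 281197
1237793 = 4*281197 + 113005
281197 = 2*113005 + 55187
113005 = 2*55187 + 2631
55187 = 20*2631 + 2567
2631 = 1*2567 + 64
2567 = 40*64 + 7
64 = 9*7 + 1
7 = 7*1 + 0
gcd = 1, so a unique solution mod 1518990 exists.
Back-substitute for the Bézout coefficients:
1 = 64 − 9·7
1 = −9·2567 + 361·64
1 = 361·2631 − 370·2567
1 = −370·55187 + 7761·2631
1 = 7761·113005 − 15892·55187
1 = −15892·281197 + 39545·113005
1 = 39545·1237793 − 174072·281197
1 = −174072·1518990 + 213617·1237793
So 1237793·(213617) ≡ 1 (mod 1518990), giving 1237793⁻¹ ≡ 213617.
x ≡ 1237793⁻¹·151046 ≡ 213617·151046 ≡ 1126792 (mod 1518990).

1126792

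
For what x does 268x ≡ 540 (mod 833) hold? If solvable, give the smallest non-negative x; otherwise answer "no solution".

First find gcd(268, 833):
833 = 3·268 + 29
268 = 9·29 + 7
29 = 4·7 + 1
7 = 7·1 + 0
gcd = 1, so a unique solution mod 833 exists.
Back-substitute for the Bézout coefficients:
1 = 29 − 4·7
1 = −4·268 + 37·29
1 = 37·833 − 115·268
So 268·(-115) ≡ 1 (mod 833), giving 268⁻¹ ≡ 718.
x ≡ 268⁻¹·540 ≡ 718·540 ≡ 375 (mod 833).

375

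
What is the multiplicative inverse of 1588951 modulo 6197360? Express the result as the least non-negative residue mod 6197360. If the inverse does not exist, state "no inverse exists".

no inverse exists

Euclidean algorithm on 6197360, 1588951:
6197360 = 3*1588951 + 1430507
1588951 = 1*1430507 + 158444
1430507 = 9*158444 + 4511
158444 = 35*4511 + 559
4511 = 8*559 + 39
559 = 14*39 + 13
39 = 3*13 + 0
gcd(1588951, 6197360) = 13 ≠ 1, so 1588951 has no multiplicative inverse modulo 6197360.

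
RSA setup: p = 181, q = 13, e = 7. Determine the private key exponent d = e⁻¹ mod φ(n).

1543

φ(n) = (p−1)(q−1) = 180·12 = 2160.
Need d with 7·d ≡ 1 (mod 2160). Apply the extended Euclidean algorithm:
2160 = 308×7 + 4
7 = 1×4 + 3
4 = 1×3 + 1
3 = 3×1 + 0
Back-substitute:
1 = 4 − 3
1 = −7 + 2·4
1 = 2·2160 − 617·7
So 7·(-617) ≡ 1 (mod 2160), hence d ≡ -617 ≡ 1543 (mod 2160).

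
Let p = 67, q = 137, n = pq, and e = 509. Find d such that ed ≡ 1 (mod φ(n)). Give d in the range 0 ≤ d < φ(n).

917

φ(n) = (p−1)(q−1) = 66·136 = 8976.
Need d with 509·d ≡ 1 (mod 8976). Apply the extended Euclidean algorithm:
8976 = 17·509 + 323
509 = 1·323 + 186
323 = 1·186 + 137
186 = 1·137 + 49
137 = 2·49 + 39
49 = 1·39 + 10
39 = 3·10 + 9
10 = 1·9 + 1
9 = 9·1 + 0
Back-substitute:
1 = 10 − 9
1 = −39 + 4·10
1 = 4·49 − 5·39
1 = −5·137 + 14·49
1 = 14·186 − 19·137
1 = −19·323 + 33·186
1 = 33·509 − 52·323
1 = −52·8976 + 917·509
So 509·917 ≡ 1 (mod 8976), hence d = 917.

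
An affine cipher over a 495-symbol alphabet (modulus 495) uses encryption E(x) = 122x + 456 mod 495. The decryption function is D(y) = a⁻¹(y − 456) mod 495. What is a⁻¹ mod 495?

353

Apply the Euclidean algorithm to 495 and 122:
495 = 4·122 + 7
122 = 17·7 + 3
7 = 2·3 + 1
3 = 3·1 + 0
Since gcd(122, 495) = 1, back-substitute to write 1 as a combination:
1 = 7 − 2·3
1 = −2·122 + 35·7
1 = 35·495 − 142·122
So 122·(-142) ≡ 1 (mod 495), and -142 ≡ 353 (mod 495).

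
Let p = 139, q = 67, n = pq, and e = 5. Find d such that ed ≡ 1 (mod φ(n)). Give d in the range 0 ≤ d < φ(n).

φ(n) = (p−1)(q−1) = 138·66 = 9108.
Need d with 5·d ≡ 1 (mod 9108). Apply the extended Euclidean algorithm:
9108 = 1821*5 + 3
5 = 1*3 + 2
3 = 1*2 + 1
2 = 2*1 + 0
Back-substitute:
1 = 3 − 2
1 = −5 + 2·3
1 = 2·9108 − 3643·5
So 5·(-3643) ≡ 1 (mod 9108), hence d ≡ -3643 ≡ 5465 (mod 9108).

5465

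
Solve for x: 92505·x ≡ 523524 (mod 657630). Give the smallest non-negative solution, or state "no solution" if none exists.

no solution

gcd(92505, 657630):
657630 = 7·92505 + 10095
92505 = 9·10095 + 1650
10095 = 6·1650 + 195
1650 = 8·195 + 90
195 = 2·90 + 15
90 = 6·15 + 0
gcd = 15, but 15 ∤ 523524, so the congruence has no solution.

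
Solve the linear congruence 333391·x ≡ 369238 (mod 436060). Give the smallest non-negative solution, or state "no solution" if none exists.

First find gcd(333391, 436060):
436060 = 1×333391 + 102669
333391 = 3×102669 + 25384
102669 = 4×25384 + 1133
25384 = 22×1133 + 458
1133 = 2×458 + 217
458 = 2×217 + 24
217 = 9×24 + 1
24 = 24×1 + 0
gcd = 1, so a unique solution mod 436060 exists.
Back-substitute for the Bézout coefficients:
1 = 217 − 9·24
1 = −9·458 + 19·217
1 = 19·1133 − 47·458
1 = −47·25384 + 1053·1133
1 = 1053·102669 − 4259·25384
1 = −4259·333391 + 13830·102669
1 = 13830·436060 − 18089·333391
So 333391·(-18089) ≡ 1 (mod 436060), giving 333391⁻¹ ≡ 417971.
x ≡ 333391⁻¹·369238 ≡ 417971·369238 ≡ 420898 (mod 436060).

420898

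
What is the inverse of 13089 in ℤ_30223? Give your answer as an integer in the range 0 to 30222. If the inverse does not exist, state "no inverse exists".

Run Euclid on (30223, 13089):
30223 = 2·13089 + 4045
13089 = 3·4045 + 954
4045 = 4·954 + 229
954 = 4·229 + 38
229 = 6·38 + 1
38 = 38·1 + 0
Since gcd(13089, 30223) = 1, back-substitute to write 1 as a combination:
1 = 229 − 6·38
1 = −6·954 + 25·229
1 = 25·4045 − 106·954
1 = −106·13089 + 343·4045
1 = 343·30223 − 792·13089
Hence 13089⁻¹ ≡ -792 ≡ 29431 (mod 30223).

29431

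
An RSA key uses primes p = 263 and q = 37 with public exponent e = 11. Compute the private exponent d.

φ(n) = (p−1)(q−1) = 262·36 = 9432.
Need d with 11·d ≡ 1 (mod 9432). Apply the extended Euclidean algorithm:
9432 = 857·11 + 5
11 = 2·5 + 1
5 = 5·1 + 0
Back-substitute:
1 = 11 − 2·5
1 = −2·9432 + 1715·11
So 11·1715 ≡ 1 (mod 9432), hence d = 1715.

1715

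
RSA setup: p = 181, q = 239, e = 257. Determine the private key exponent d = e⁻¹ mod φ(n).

40673

φ(n) = (p−1)(q−1) = 180·238 = 42840.
Need d with 257·d ≡ 1 (mod 42840). Apply the extended Euclidean algorithm:
42840 = 166·257 + 178
257 = 1·178 + 79
178 = 2·79 + 20
79 = 3·20 + 19
20 = 1·19 + 1
19 = 19·1 + 0
Back-substitute:
1 = 20 − 19
1 = −79 + 4·20
1 = 4·178 − 9·79
1 = −9·257 + 13·178
1 = 13·42840 − 2167·257
So 257·(-2167) ≡ 1 (mod 42840), hence d ≡ -2167 ≡ 40673 (mod 42840).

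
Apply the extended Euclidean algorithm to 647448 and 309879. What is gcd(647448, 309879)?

3

Euclidean algorithm:
647448 = 2*309879 + 27690
309879 = 11*27690 + 5289
27690 = 5*5289 + 1245
5289 = 4*1245 + 309
1245 = 4*309 + 9
309 = 34*9 + 3
9 = 3*3 + 0
gcd(647448, 309879) = 3.
Working backward:
3 = 309 − 34·9
3 = −34·1245 + 137·309
3 = 137·5289 − 582·1245
3 = −582·27690 + 3047·5289
3 = 3047·309879 − 34099·27690
3 = −34099·647448 + 71245·309879
So 3 = (-34099)·647448 + (71245)·309879.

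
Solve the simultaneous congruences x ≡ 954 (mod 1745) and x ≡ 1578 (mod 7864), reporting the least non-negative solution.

12104274

Write x = 954 + 1745·k. Then 1745·k ≡ 1578 − 954 ≡ 624 (mod 7864).
Need 1745⁻¹ mod 7864. Extended Euclid on (7864, 1745):
7864 = 4·1745 + 884
1745 = 1·884 + 861
884 = 1·861 + 23
861 = 37·23 + 10
23 = 2·10 + 3
10 = 3·3 + 1
3 = 3·1 + 0
Back-substitute:
1 = 10 − 3·3
1 = −3·23 + 7·10
1 = 7·861 − 262·23
1 = −262·884 + 269·861
1 = 269·1745 − 531·884
1 = −531·7864 + 2393·1745
1745⁻¹ ≡ 2393 (mod 7864), so k ≡ 2393·624 ≡ 6936 (mod 7864).
x = 954 + 1745·6936 = 12104274.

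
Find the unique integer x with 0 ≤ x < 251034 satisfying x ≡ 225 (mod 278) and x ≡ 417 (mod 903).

96135

Write x = 225 + 278·k. Then 278·k ≡ 417 − 225 ≡ 192 (mod 903).
Need 278⁻¹ mod 903. Extended Euclid on (903, 278):
903 = 3×278 + 69
278 = 4×69 + 2
69 = 34×2 + 1
2 = 2×1 + 0
Back-substitute:
1 = 69 − 34·2
1 = −34·278 + 137·69
1 = 137·903 − 445·278
278⁻¹ ≡ 458 (mod 903), so k ≡ 458·192 ≡ 345 (mod 903).
x = 225 + 278·345 = 96135.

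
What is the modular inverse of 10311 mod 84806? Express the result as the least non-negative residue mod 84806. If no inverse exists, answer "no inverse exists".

27915

Extended Euclidean algorithm:
84806 = 8*10311 + 2318
10311 = 4*2318 + 1039
2318 = 2*1039 + 240
1039 = 4*240 + 79
240 = 3*79 + 3
79 = 26*3 + 1
3 = 3*1 + 0
gcd = 1, so the inverse exists. Back-substitute:
1 = 79 − 26·3
1 = −26·240 + 79·79
1 = 79·1039 − 342·240
1 = −342·2318 + 763·1039
1 = 763·10311 − 3394·2318
1 = −3394·84806 + 27915·10311
So 10311·27915 ≡ 1 (mod 84806).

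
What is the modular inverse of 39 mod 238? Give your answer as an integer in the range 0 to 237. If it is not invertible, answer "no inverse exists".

177

Extended Euclidean algorithm:
238 = 6*39 + 4
39 = 9*4 + 3
4 = 1*3 + 1
3 = 3*1 + 0
gcd = 1, so the inverse exists. Back-substitute:
1 = 4 − 3
1 = −39 + 10·4
1 = 10·238 − 61·39
So 39·(-61) ≡ 1 (mod 238), and -61 ≡ 177 (mod 238).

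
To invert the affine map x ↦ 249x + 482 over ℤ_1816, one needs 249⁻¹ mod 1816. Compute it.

Apply the Euclidean algorithm to 1816 and 249:
1816 = 7*249 + 73
249 = 3*73 + 30
73 = 2*30 + 13
30 = 2*13 + 4
13 = 3*4 + 1
4 = 4*1 + 0
gcd = 1, so the inverse exists. Back-substitute:
1 = 13 − 3·4
1 = −3·30 + 7·13
1 = 7·73 − 17·30
1 = −17·249 + 58·73
1 = 58·1816 − 423·249
So 249·(-423) ≡ 1 (mod 1816), and -423 ≡ 1393 (mod 1816).

1393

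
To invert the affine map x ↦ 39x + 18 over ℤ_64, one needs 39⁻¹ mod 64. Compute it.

Extended Euclidean algorithm:
64 = 1×39 + 25
39 = 1×25 + 14
25 = 1×14 + 11
14 = 1×11 + 3
11 = 3×3 + 2
3 = 1×2 + 1
2 = 2×1 + 0
Since gcd(39, 64) = 1, back-substitute to write 1 as a combination:
1 = 3 − 2
1 = −11 + 4·3
1 = 4·14 − 5·11
1 = −5·25 + 9·14
1 = 9·39 − 14·25
1 = −14·64 + 23·39
So 39·23 ≡ 1 (mod 64).

23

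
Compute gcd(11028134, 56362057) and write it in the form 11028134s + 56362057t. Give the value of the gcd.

Apply Euclid's algorithm to 56362057 and 11028134:
56362057 = 5·11028134 + 1221387
11028134 = 9·1221387 + 35651
1221387 = 34·35651 + 9253
35651 = 3·9253 + 7892
9253 = 1·7892 + 1361
7892 = 5·1361 + 1087
1361 = 1·1087 + 274
1087 = 3·274 + 265
274 = 1·265 + 9
265 = 29·9 + 4
9 = 2·4 + 1
4 = 4·1 + 0
gcd(11028134, 56362057) = 1.
Back-substituting:
1 = 9 − 2·4
1 = −2·265 + 59·9
1 = 59·274 − 61·265
1 = −61·1087 + 242·274
1 = 242·1361 − 303·1087
1 = −303·7892 + 1757·1361
1 = 1757·9253 − 2060·7892
1 = −2060·35651 + 7937·9253
1 = 7937·1221387 − 271918·35651
1 = −271918·11028134 + 2455199·1221387
1 = 2455199·56362057 − 12547913·11028134
So 1 = (2455199)·56362057 + (-12547913)·11028134.

1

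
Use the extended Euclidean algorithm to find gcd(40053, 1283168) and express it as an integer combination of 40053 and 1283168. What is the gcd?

Apply Euclid's algorithm to 1283168 and 40053:
1283168 = 32×40053 + 1472
40053 = 27×1472 + 309
1472 = 4×309 + 236
309 = 1×236 + 73
236 = 3×73 + 17
73 = 4×17 + 5
17 = 3×5 + 2
5 = 2×2 + 1
2 = 2×1 + 0
gcd(40053, 1283168) = 1.
Working backward:
1 = 5 − 2·2
1 = −2·17 + 7·5
1 = 7·73 − 30·17
1 = −30·236 + 97·73
1 = 97·309 − 127·236
1 = −127·1472 + 605·309
1 = 605·40053 − 16462·1472
1 = −16462·1283168 + 527389·40053
So 1 = (-16462)·1283168 + (527389)·40053.

1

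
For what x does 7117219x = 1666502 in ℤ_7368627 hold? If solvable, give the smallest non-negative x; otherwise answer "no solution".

First find gcd(7117219, 7368627):
7368627 = 1*7117219 + 251408
7117219 = 28*251408 + 77795
251408 = 3*77795 + 18023
77795 = 4*18023 + 5703
18023 = 3*5703 + 914
5703 = 6*914 + 219
914 = 4*219 + 38
219 = 5*38 + 29
38 = 1*29 + 9
29 = 3*9 + 2
9 = 4*2 + 1
2 = 2*1 + 0
gcd = 1, so a unique solution mod 7368627 exists.
Back-substitute for the Bézout coefficients:
1 = 9 − 4·2
1 = −4·29 + 13·9
1 = 13·38 − 17·29
1 = −17·219 + 98·38
1 = 98·914 − 409·219
1 = −409·5703 + 2552·914
1 = 2552·18023 − 8065·5703
1 = −8065·77795 + 34812·18023
1 = 34812·251408 − 112501·77795
1 = −112501·7117219 + 3184840·251408
1 = 3184840·7368627 − 3297341·7117219
So 7117219·(-3297341) ≡ 1 (mod 7368627), giving 7117219⁻¹ ≡ 4071286.
x ≡ 7117219⁻¹·1666502 ≡ 4071286·1666502 ≡ 2947409 (mod 7368627).

2947409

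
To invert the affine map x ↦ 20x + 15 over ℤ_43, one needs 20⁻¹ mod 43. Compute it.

Run Euclid on (43, 20):
43 = 2·20 + 3
20 = 6·3 + 2
3 = 1·2 + 1
2 = 2·1 + 0
The gcd is 1. Working backward:
1 = 3 − 2
1 = −20 + 7·3
1 = 7·43 − 15·20
So 20·(-15) ≡ 1 (mod 43), and -15 ≡ 28 (mod 43).

28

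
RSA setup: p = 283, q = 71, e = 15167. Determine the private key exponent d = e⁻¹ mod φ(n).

5603

φ(n) = (p−1)(q−1) = 282·70 = 19740.
Need d with 15167·d ≡ 1 (mod 19740). Apply the extended Euclidean algorithm:
19740 = 1*15167 + 4573
15167 = 3*4573 + 1448
4573 = 3*1448 + 229
1448 = 6*229 + 74
229 = 3*74 + 7
74 = 10*7 + 4
7 = 1*4 + 3
4 = 1*3 + 1
3 = 3*1 + 0
Back-substitute:
1 = 4 − 3
1 = −7 + 2·4
1 = 2·74 − 21·7
1 = −21·229 + 65·74
1 = 65·1448 − 411·229
1 = −411·4573 + 1298·1448
1 = 1298·15167 − 4305·4573
1 = −4305·19740 + 5603·15167
So 15167·5603 ≡ 1 (mod 19740), hence d = 5603.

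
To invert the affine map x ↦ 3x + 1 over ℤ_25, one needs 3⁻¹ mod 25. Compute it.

Apply the Euclidean algorithm to 25 and 3:
25 = 8×3 + 1
3 = 3×1 + 0
Since gcd(3, 25) = 1, back-substitute to write 1 as a combination:
1 = 25 − 8·3
Hence 3⁻¹ ≡ -8 ≡ 17 (mod 25).

17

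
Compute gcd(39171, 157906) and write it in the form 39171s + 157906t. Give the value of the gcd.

1

Repeated division:
157906 = 4*39171 + 1222
39171 = 32*1222 + 67
1222 = 18*67 + 16
67 = 4*16 + 3
16 = 5*3 + 1
3 = 3*1 + 0
gcd(39171, 157906) = 1.
Working backward:
1 = 16 − 5·3
1 = −5·67 + 21·16
1 = 21·1222 − 383·67
1 = −383·39171 + 12277·1222
1 = 12277·157906 − 49491·39171
So 1 = (12277)·157906 + (-49491)·39171.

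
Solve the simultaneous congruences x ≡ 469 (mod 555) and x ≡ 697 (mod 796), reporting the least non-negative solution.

344569

Write x = 469 + 555·k. Then 555·k ≡ 697 − 469 ≡ 228 (mod 796).
Need 555⁻¹ mod 796. Extended Euclid on (796, 555):
796 = 1·555 + 241
555 = 2·241 + 73
241 = 3·73 + 22
73 = 3·22 + 7
22 = 3·7 + 1
7 = 7·1 + 0
Back-substitute:
1 = 22 − 3·7
1 = −3·73 + 10·22
1 = 10·241 − 33·73
1 = −33·555 + 76·241
1 = 76·796 − 109·555
555⁻¹ ≡ 687 (mod 796), so k ≡ 687·228 ≡ 620 (mod 796).
x = 469 + 555·620 = 344569.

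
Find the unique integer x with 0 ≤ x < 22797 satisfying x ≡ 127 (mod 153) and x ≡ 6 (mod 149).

Write x = 127 + 153·k. Then 153·k ≡ 6 − 127 ≡ 28 (mod 149).
Need 153⁻¹ mod 149. Extended Euclid on (149, 4):
149 = 37×4 + 1
4 = 4×1 + 0
Back-substitute:
1 = 149 − 37·4
153⁻¹ ≡ 112 (mod 149), so k ≡ 112·28 ≡ 7 (mod 149).
x = 127 + 153·7 = 1198.

1198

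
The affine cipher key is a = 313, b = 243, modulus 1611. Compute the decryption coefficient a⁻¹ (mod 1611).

Run Euclid on (1611, 313):
1611 = 5·313 + 46
313 = 6·46 + 37
46 = 1·37 + 9
37 = 4·9 + 1
9 = 9·1 + 0
The gcd is 1. Working backward:
1 = 37 − 4·9
1 = −4·46 + 5·37
1 = 5·313 − 34·46
1 = −34·1611 + 175·313
So 313·175 ≡ 1 (mod 1611).

175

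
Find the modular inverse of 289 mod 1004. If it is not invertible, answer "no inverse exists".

gcd(1004, 289) by repeated division:
1004 = 3·289 + 137
289 = 2·137 + 15
137 = 9·15 + 2
15 = 7·2 + 1
2 = 2·1 + 0
Since gcd(289, 1004) = 1, back-substitute to write 1 as a combination:
1 = 15 − 7·2
1 = −7·137 + 64·15
1 = 64·289 − 135·137
1 = −135·1004 + 469·289
So 289·469 ≡ 1 (mod 1004).

469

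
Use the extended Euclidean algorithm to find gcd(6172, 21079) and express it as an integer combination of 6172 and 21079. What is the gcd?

1

Euclidean algorithm:
21079 = 3*6172 + 2563
6172 = 2*2563 + 1046
2563 = 2*1046 + 471
1046 = 2*471 + 104
471 = 4*104 + 55
104 = 1*55 + 49
55 = 1*49 + 6
49 = 8*6 + 1
6 = 6*1 + 0
gcd(6172, 21079) = 1.
Express as a combination:
1 = 49 − 8·6
1 = −8·55 + 9·49
1 = 9·104 − 17·55
1 = −17·471 + 77·104
1 = 77·1046 − 171·471
1 = −171·2563 + 419·1046
1 = 419·6172 − 1009·2563
1 = −1009·21079 + 3446·6172
So 1 = (-1009)·21079 + (3446)·6172.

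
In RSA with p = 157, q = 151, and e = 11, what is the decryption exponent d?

φ(n) = (p−1)(q−1) = 156·150 = 23400.
Need d with 11·d ≡ 1 (mod 23400). Apply the extended Euclidean algorithm:
23400 = 2127×11 + 3
11 = 3×3 + 2
3 = 1×2 + 1
2 = 2×1 + 0
Back-substitute:
1 = 3 − 2
1 = −11 + 4·3
1 = 4·23400 − 8509·11
So 11·(-8509) ≡ 1 (mod 23400), hence d ≡ -8509 ≡ 14891 (mod 23400).

14891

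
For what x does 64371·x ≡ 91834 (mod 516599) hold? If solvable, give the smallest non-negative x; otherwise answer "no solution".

First find gcd(64371, 516599):
516599 = 8×64371 + 1631
64371 = 39×1631 + 762
1631 = 2×762 + 107
762 = 7×107 + 13
107 = 8×13 + 3
13 = 4×3 + 1
3 = 3×1 + 0
gcd = 1, so a unique solution mod 516599 exists.
Back-substitute for the Bézout coefficients:
1 = 13 − 4·3
1 = −4·107 + 33·13
1 = 33·762 − 235·107
1 = −235·1631 + 503·762
1 = 503·64371 − 19852·1631
1 = −19852·516599 + 159319·64371
So 64371·(159319) ≡ 1 (mod 516599), giving 64371⁻¹ ≡ 159319.
x ≡ 64371⁻¹·91834 ≡ 159319·91834 ≡ 300767 (mod 516599).

300767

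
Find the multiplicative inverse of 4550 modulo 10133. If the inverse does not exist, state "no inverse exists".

8024

Extended Euclidean algorithm:
10133 = 2·4550 + 1033
4550 = 4·1033 + 418
1033 = 2·418 + 197
418 = 2·197 + 24
197 = 8·24 + 5
24 = 4·5 + 4
5 = 1·4 + 1
4 = 4·1 + 0
gcd = 1, so the inverse exists. Back-substitute:
1 = 5 − 4
1 = −24 + 5·5
1 = 5·197 − 41·24
1 = −41·418 + 87·197
1 = 87·1033 − 215·418
1 = −215·4550 + 947·1033
1 = 947·10133 − 2109·4550
So 4550·(-2109) ≡ 1 (mod 10133), and -2109 ≡ 8024 (mod 10133).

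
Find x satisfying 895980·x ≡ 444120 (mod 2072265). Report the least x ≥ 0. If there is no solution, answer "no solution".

First find gcd(895980, 2072265):
2072265 = 2·895980 + 280305
895980 = 3·280305 + 55065
280305 = 5·55065 + 4980
55065 = 11·4980 + 285
4980 = 17·285 + 135
285 = 2·135 + 15
135 = 9·15 + 0
gcd = 15 and 15 | 444120, so solutions exist. Divide through by 15: 59732x ≡ 29608 (mod 138151).
Now find 59732⁻¹ mod 138151:
138151 = 2*59732 + 18687
59732 = 3*18687 + 3671
18687 = 5*3671 + 332
3671 = 11*332 + 19
332 = 17*19 + 9
19 = 2*9 + 1
9 = 9*1 + 0
Back-substitute:
1 = 19 − 2·9
1 = −2·332 + 35·19
1 = 35·3671 − 387·332
1 = −387·18687 + 1970·3671
1 = 1970·59732 − 6297·18687
1 = −6297·138151 + 14564·59732
So 59732⁻¹ ≡ 14564 (mod 138151).
Then x ≡ 14564·29608 ≡ 41641 (mod 138151); the smallest non-negative solution is x = 41641.

41641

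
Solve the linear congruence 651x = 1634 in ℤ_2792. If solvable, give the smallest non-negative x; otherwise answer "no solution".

First find gcd(651, 2792):
2792 = 4·651 + 188
651 = 3·188 + 87
188 = 2·87 + 14
87 = 6·14 + 3
14 = 4·3 + 2
3 = 1·2 + 1
2 = 2·1 + 0
gcd = 1, so a unique solution mod 2792 exists.
Back-substitute for the Bézout coefficients:
1 = 3 − 2
1 = −14 + 5·3
1 = 5·87 − 31·14
1 = −31·188 + 67·87
1 = 67·651 − 232·188
1 = −232·2792 + 995·651
So 651·(995) ≡ 1 (mod 2792), giving 651⁻¹ ≡ 995.
x ≡ 651⁻¹·1634 ≡ 995·1634 ≡ 886 (mod 2792).

886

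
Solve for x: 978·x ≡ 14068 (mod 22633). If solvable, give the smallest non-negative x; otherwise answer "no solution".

16723

First find gcd(978, 22633):
22633 = 23×978 + 139
978 = 7×139 + 5
139 = 27×5 + 4
5 = 1×4 + 1
4 = 4×1 + 0
gcd = 1, so a unique solution mod 22633 exists.
Back-substitute for the Bézout coefficients:
1 = 5 − 4
1 = −139 + 28·5
1 = 28·978 − 197·139
1 = −197·22633 + 4559·978
So 978·(4559) ≡ 1 (mod 22633), giving 978⁻¹ ≡ 4559.
x ≡ 978⁻¹·14068 ≡ 4559·14068 ≡ 16723 (mod 22633).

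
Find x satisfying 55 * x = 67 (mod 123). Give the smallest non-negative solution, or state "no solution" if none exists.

First find gcd(55, 123):
123 = 2*55 + 13
55 = 4*13 + 3
13 = 4*3 + 1
3 = 3*1 + 0
gcd = 1, so a unique solution mod 123 exists.
Back-substitute for the Bézout coefficients:
1 = 13 − 4·3
1 = −4·55 + 17·13
1 = 17·123 − 38·55
So 55·(-38) ≡ 1 (mod 123), giving 55⁻¹ ≡ 85.
x ≡ 55⁻¹·67 ≡ 85·67 ≡ 37 (mod 123).

37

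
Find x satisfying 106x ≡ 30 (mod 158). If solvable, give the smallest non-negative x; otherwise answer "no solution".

First find gcd(106, 158):
158 = 1·106 + 52
106 = 2·52 + 2
52 = 26·2 + 0
gcd = 2 and 2 | 30, so solutions exist. Divide through by 2: 53x ≡ 15 (mod 79).
Now find 53⁻¹ mod 79:
79 = 1×53 + 26
53 = 2×26 + 1
26 = 26×1 + 0
Back-substitute:
1 = 53 − 2·26
1 = −2·79 + 3·53
So 53⁻¹ ≡ 3 (mod 79).
Then x ≡ 3·15 ≡ 45 (mod 79); the smallest non-negative solution is x = 45.

45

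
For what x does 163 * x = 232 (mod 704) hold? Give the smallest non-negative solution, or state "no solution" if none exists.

632

First find gcd(163, 704):
704 = 4×163 + 52
163 = 3×52 + 7
52 = 7×7 + 3
7 = 2×3 + 1
3 = 3×1 + 0
gcd = 1, so a unique solution mod 704 exists.
Back-substitute for the Bézout coefficients:
1 = 7 − 2·3
1 = −2·52 + 15·7
1 = 15·163 − 47·52
1 = −47·704 + 203·163
So 163·(203) ≡ 1 (mod 704), giving 163⁻¹ ≡ 203.
x ≡ 163⁻¹·232 ≡ 203·232 ≡ 632 (mod 704).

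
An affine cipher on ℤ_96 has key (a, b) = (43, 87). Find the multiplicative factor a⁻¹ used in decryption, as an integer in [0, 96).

gcd(96, 43) by repeated division:
96 = 2*43 + 10
43 = 4*10 + 3
10 = 3*3 + 1
3 = 3*1 + 0
gcd = 1, so the inverse exists. Back-substitute:
1 = 10 − 3·3
1 = −3·43 + 13·10
1 = 13·96 − 29·43
Thus 43·(-29) ≡ 1 (mod 96); reducing, -29 mod 96 = 67.

67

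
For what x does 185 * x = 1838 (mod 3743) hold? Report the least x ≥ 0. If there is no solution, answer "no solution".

First find gcd(185, 3743):
3743 = 20*185 + 43
185 = 4*43 + 13
43 = 3*13 + 4
13 = 3*4 + 1
4 = 4*1 + 0
gcd = 1, so a unique solution mod 3743 exists.
Back-substitute for the Bézout coefficients:
1 = 13 − 3·4
1 = −3·43 + 10·13
1 = 10·185 − 43·43
1 = −43·3743 + 870·185
So 185·(870) ≡ 1 (mod 3743), giving 185⁻¹ ≡ 870.
x ≡ 185⁻¹·1838 ≡ 870·1838 ≡ 799 (mod 3743).

799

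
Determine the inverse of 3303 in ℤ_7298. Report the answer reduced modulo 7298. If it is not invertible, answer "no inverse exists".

Apply the Euclidean algorithm to 7298 and 3303:
7298 = 2*3303 + 692
3303 = 4*692 + 535
692 = 1*535 + 157
535 = 3*157 + 64
157 = 2*64 + 29
64 = 2*29 + 6
29 = 4*6 + 5
6 = 1*5 + 1
5 = 5*1 + 0
Since gcd(3303, 7298) = 1, back-substitute to write 1 as a combination:
1 = 6 − 5
1 = −29 + 5·6
1 = 5·64 − 11·29
1 = −11·157 + 27·64
1 = 27·535 − 92·157
1 = −92·692 + 119·535
1 = 119·3303 − 568·692
1 = −568·7298 + 1255·3303
So 3303·1255 ≡ 1 (mod 7298).

1255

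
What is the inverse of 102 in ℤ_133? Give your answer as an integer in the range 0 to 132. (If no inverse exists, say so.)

Apply the Euclidean algorithm to 133 and 102:
133 = 1×102 + 31
102 = 3×31 + 9
31 = 3×9 + 4
9 = 2×4 + 1
4 = 4×1 + 0
The gcd is 1. Working backward:
1 = 9 − 2·4
1 = −2·31 + 7·9
1 = 7·102 − 23·31
1 = −23·133 + 30·102
So 102·30 ≡ 1 (mod 133).

30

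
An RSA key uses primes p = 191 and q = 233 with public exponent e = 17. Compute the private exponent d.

2593

φ(n) = (p−1)(q−1) = 190·232 = 44080.
Need d with 17·d ≡ 1 (mod 44080). Apply the extended Euclidean algorithm:
44080 = 2592×17 + 16
17 = 1×16 + 1
16 = 16×1 + 0
Back-substitute:
1 = 17 − 16
1 = −44080 + 2593·17
So 17·2593 ≡ 1 (mod 44080), hence d = 2593.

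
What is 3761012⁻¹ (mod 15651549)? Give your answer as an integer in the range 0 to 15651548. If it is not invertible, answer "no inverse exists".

4113581

Run Euclid on (15651549, 3761012):
15651549 = 4×3761012 + 607501
3761012 = 6×607501 + 116006
607501 = 5×116006 + 27471
116006 = 4×27471 + 6122
27471 = 4×6122 + 2983
6122 = 2×2983 + 156
2983 = 19×156 + 19
156 = 8×19 + 4
19 = 4×4 + 3
4 = 1×3 + 1
3 = 3×1 + 0
The gcd is 1. Working backward:
1 = 4 − 3
1 = −19 + 5·4
1 = 5·156 − 41·19
1 = −41·2983 + 784·156
1 = 784·6122 − 1609·2983
1 = −1609·27471 + 7220·6122
1 = 7220·116006 − 30489·27471
1 = −30489·607501 + 159665·116006
1 = 159665·3761012 − 988479·607501
1 = −988479·15651549 + 4113581·3761012
So 3761012·4113581 ≡ 1 (mod 15651549).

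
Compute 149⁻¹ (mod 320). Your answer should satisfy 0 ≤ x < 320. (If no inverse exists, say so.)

189

gcd(320, 149) by repeated division:
320 = 2*149 + 22
149 = 6*22 + 17
22 = 1*17 + 5
17 = 3*5 + 2
5 = 2*2 + 1
2 = 2*1 + 0
The gcd is 1. Working backward:
1 = 5 − 2·2
1 = −2·17 + 7·5
1 = 7·22 − 9·17
1 = −9·149 + 61·22
1 = 61·320 − 131·149
Thus 149·(-131) ≡ 1 (mod 320); reducing, -131 mod 320 = 189.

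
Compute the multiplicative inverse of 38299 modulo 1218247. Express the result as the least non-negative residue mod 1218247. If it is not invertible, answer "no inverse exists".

Apply the Euclidean algorithm to 1218247 and 38299:
1218247 = 31*38299 + 30978
38299 = 1*30978 + 7321
30978 = 4*7321 + 1694
7321 = 4*1694 + 545
1694 = 3*545 + 59
545 = 9*59 + 14
59 = 4*14 + 3
14 = 4*3 + 2
3 = 1*2 + 1
2 = 2*1 + 0
The gcd is 1. Working backward:
1 = 3 − 2
1 = −14 + 5·3
1 = 5·59 − 21·14
1 = −21·545 + 194·59
1 = 194·1694 − 603·545
1 = −603·7321 + 2606·1694
1 = 2606·30978 − 11027·7321
1 = −11027·38299 + 13633·30978
1 = 13633·1218247 − 433650·38299
Hence 38299⁻¹ ≡ -433650 ≡ 784597 (mod 1218247).

784597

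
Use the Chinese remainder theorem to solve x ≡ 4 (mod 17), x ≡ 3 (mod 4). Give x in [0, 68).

Write x = 4 + 17·k. Then 17·k ≡ 3 − 4 ≡ 3 (mod 4).
Need 17⁻¹ mod 4. Extended Euclid on (4, 1):
4 = 4*1 + 0
17⁻¹ ≡ 1 (mod 4), so k ≡ 1·3 ≡ 3 (mod 4).
x = 4 + 17·3 = 55.

55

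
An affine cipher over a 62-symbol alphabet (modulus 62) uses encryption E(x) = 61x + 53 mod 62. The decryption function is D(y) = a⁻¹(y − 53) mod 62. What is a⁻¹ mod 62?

gcd(62, 61) by repeated division:
62 = 1*61 + 1
61 = 61*1 + 0
The gcd is 1. Working backward:
1 = 62 − 61
So 61·(-1) ≡ 1 (mod 62), and -1 ≡ 61 (mod 62).

61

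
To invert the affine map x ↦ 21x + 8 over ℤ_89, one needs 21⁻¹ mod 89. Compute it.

17

Apply the Euclidean algorithm to 89 and 21:
89 = 4×21 + 5
21 = 4×5 + 1
5 = 5×1 + 0
Since gcd(21, 89) = 1, back-substitute to write 1 as a combination:
1 = 21 − 4·5
1 = −4·89 + 17·21
So 21·17 ≡ 1 (mod 89).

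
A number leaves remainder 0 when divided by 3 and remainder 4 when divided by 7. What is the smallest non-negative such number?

18

Write x = 0 + 3·k. Then 3·k ≡ 4 − 0 ≡ 4 (mod 7).
Need 3⁻¹ mod 7. Extended Euclid on (7, 3):
7 = 2*3 + 1
3 = 3*1 + 0
Back-substitute:
1 = 7 − 2·3
3⁻¹ ≡ 5 (mod 7), so k ≡ 5·4 ≡ 6 (mod 7).
x = 0 + 3·6 = 18.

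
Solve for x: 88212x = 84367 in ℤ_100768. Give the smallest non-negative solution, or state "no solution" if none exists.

no solution

gcd(88212, 100768):
100768 = 1·88212 + 12556
88212 = 7·12556 + 320
12556 = 39·320 + 76
320 = 4·76 + 16
76 = 4·16 + 12
16 = 1·12 + 4
12 = 3·4 + 0
gcd = 4, but 4 ∤ 84367, so the congruence has no solution.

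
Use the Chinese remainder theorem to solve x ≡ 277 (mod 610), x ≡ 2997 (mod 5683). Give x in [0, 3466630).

2617177

Write x = 277 + 610·k. Then 610·k ≡ 2997 − 277 ≡ 2720 (mod 5683).
Need 610⁻¹ mod 5683. Extended Euclid on (5683, 610):
5683 = 9·610 + 193
610 = 3·193 + 31
193 = 6·31 + 7
31 = 4·7 + 3
7 = 2·3 + 1
3 = 3·1 + 0
Back-substitute:
1 = 7 − 2·3
1 = −2·31 + 9·7
1 = 9·193 − 56·31
1 = −56·610 + 177·193
1 = 177·5683 − 1649·610
610⁻¹ ≡ 4034 (mod 5683), so k ≡ 4034·2720 ≡ 4290 (mod 5683).
x = 277 + 610·4290 = 2617177.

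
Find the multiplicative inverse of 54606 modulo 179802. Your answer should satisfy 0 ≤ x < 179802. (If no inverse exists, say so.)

no inverse exists

Compute gcd(54606, 179802):
179802 = 3·54606 + 15984
54606 = 3·15984 + 6654
15984 = 2·6654 + 2676
6654 = 2·2676 + 1302
2676 = 2·1302 + 72
1302 = 18·72 + 6
72 = 12·6 + 0
gcd(54606, 179802) = 6 ≠ 1, so 54606 has no multiplicative inverse modulo 179802.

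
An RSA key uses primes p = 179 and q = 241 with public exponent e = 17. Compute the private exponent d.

φ(n) = (p−1)(q−1) = 178·240 = 42720.
Need d with 17·d ≡ 1 (mod 42720). Apply the extended Euclidean algorithm:
42720 = 2512*17 + 16
17 = 1*16 + 1
16 = 16*1 + 0
Back-substitute:
1 = 17 − 16
1 = −42720 + 2513·17
So 17·2513 ≡ 1 (mod 42720), hence d = 2513.

2513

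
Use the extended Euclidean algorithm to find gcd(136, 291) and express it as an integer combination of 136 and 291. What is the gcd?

Repeated division:
291 = 2*136 + 19
136 = 7*19 + 3
19 = 6*3 + 1
3 = 3*1 + 0
gcd(136, 291) = 1.
Working backward:
1 = 19 − 6·3
1 = −6·136 + 43·19
1 = 43·291 − 92·136
So 1 = (43)·291 + (-92)·136.

1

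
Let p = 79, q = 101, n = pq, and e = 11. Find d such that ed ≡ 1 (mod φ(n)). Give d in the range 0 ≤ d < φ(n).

7091

φ(n) = (p−1)(q−1) = 78·100 = 7800.
Need d with 11·d ≡ 1 (mod 7800). Apply the extended Euclidean algorithm:
7800 = 709*11 + 1
11 = 11*1 + 0
Back-substitute:
1 = 7800 − 709·11
So 11·(-709) ≡ 1 (mod 7800), hence d ≡ -709 ≡ 7091 (mod 7800).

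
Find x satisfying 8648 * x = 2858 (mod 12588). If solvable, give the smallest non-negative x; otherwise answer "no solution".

no solution

gcd(8648, 12588):
12588 = 1*8648 + 3940
8648 = 2*3940 + 768
3940 = 5*768 + 100
768 = 7*100 + 68
100 = 1*68 + 32
68 = 2*32 + 4
32 = 8*4 + 0
gcd = 4, but 4 ∤ 2858, so the congruence has no solution.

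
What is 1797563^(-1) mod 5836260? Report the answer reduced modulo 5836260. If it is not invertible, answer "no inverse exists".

4039427

Run Euclid on (5836260, 1797563):
5836260 = 3·1797563 + 443571
1797563 = 4·443571 + 23279
443571 = 19·23279 + 1270
23279 = 18·1270 + 419
1270 = 3·419 + 13
419 = 32·13 + 3
13 = 4·3 + 1
3 = 3·1 + 0
Since gcd(1797563, 5836260) = 1, back-substitute to write 1 as a combination:
1 = 13 − 4·3
1 = −4·419 + 129·13
1 = 129·1270 − 391·419
1 = −391·23279 + 7167·1270
1 = 7167·443571 − 136564·23279
1 = −136564·1797563 + 553423·443571
1 = 553423·5836260 − 1796833·1797563
Hence 1797563⁻¹ ≡ -1796833 ≡ 4039427 (mod 5836260).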